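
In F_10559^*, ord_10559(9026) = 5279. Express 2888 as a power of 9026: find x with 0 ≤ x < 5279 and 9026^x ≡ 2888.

3796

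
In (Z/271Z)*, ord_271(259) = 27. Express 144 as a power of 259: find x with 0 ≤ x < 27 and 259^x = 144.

2

Successive powers of 259 modulo 271:
  259^0=1  259^1=259  259^2=144
So 259^2 ≡ 144 (mod 271), giving x = 2.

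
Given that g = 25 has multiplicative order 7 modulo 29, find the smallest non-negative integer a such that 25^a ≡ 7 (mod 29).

Successive powers of 25 modulo 29:
  25^0=1  25^1=25  25^2=16  25^3=23  25^4=24  25^5=20
  25^6=7
So 25^6 ≡ 7 (mod 29), giving a = 6.

6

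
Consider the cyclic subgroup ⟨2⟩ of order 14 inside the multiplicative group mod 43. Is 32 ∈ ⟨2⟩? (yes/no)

yes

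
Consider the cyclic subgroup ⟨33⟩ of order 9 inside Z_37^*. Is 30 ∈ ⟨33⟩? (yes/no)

no

⟨33⟩ has order 9; its elements mod 37 are {1, 7, 9, 10, 12, 16, 26, 33, 34}.
30 is not in this set.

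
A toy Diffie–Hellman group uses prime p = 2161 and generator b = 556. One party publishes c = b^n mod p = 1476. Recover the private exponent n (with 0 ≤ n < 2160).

525

Baby-step giant-step with m = ceil(sqrt(2160)) = 47.
Baby table (556^j mod 2161 for j=0..46):
  0:1  1:556  2:113  3:159  4:1964  5:679  6:1510  7:1092
  8:2072  9:219  10:748  11:976  12:245  13:77  14:1753  15:57
  16:1438  17:2119  18:419  19:1737  20:1966  21:1791  22:1736  23:1410
  24:1678  25:1577  26:1607  27:999  28:67  29:515  30:1088  31:2009
  32:1928  33:112  34:1764  35:1851  36:520  37:1707  38:413  39:562
  40:1288  41:837  42:757  43:1658  44:1262  45:1508  46:2141
Giant step factor: 556^(-47) ≡ 933 (mod 2161).
Scan 1476·933^i mod 2161 for i = 0, 1, …:
  i=0: 1476   i=1: 551   i=2: 1926   i=3: 1167
  i=4: 1828   i=5: 495   i=6: 1542   i=7: 1621
  i=8: 1854   i=9: 982   i=10: 2103   i=11: 2072
Match at i=11, j=8: n = 11·47 + 8 = 525.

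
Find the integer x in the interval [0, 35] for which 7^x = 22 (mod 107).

3

Compute 7^0 mod 107 = 1, then multiply by 7 repeatedly:
  7^0=1  7^1=7  7^2=49  7^3=22
Found 22 at exponent 3.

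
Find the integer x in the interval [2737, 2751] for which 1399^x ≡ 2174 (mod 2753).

Compute 1399^2737 mod 2753 = 1259, then multiply by 1399 repeatedly:
  1399^2737=1259  1399^2738=2174
Found 2174 at exponent 2738.

2738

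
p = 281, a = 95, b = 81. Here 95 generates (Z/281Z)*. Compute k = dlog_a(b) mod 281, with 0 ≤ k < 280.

172

Baby-step giant-step with m = ceil(sqrt(280)) = 17.
Baby table (95^j mod 281 for j=0..16):
  0:1  1:95  2:33  3:44  4:246  5:47  6:250  7:146
  8:101  9:41  10:242  11:229  12:118  13:251  14:241  15:134
  16:85
Giant step factor: 95^(-17) ≡ 262 (mod 281).
Scan 81·262^i mod 281 for i = 0, 1, …:
  i=0: 81   i=1: 147   i=2: 17   i=3: 239
  i=4: 236   i=5: 12   i=6: 53   i=7: 117
  i=8: 25   i=9: 87   i=10: 33
Match at i=10, j=2: k = 10·17 + 2 = 172.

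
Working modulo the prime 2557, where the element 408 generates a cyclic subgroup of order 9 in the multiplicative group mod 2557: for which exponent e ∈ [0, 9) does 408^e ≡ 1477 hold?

5

Successive powers of 408 modulo 2557:
  408^0=1  408^1=408  408^2=259  408^3=835  408^4=599  408^5=1477
So 408^5 ≡ 1477 (mod 2557), giving e = 5.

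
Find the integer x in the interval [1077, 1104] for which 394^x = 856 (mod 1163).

Compute 394^1077 mod 1163 = 301, then multiply by 394 repeatedly:
  394^1077=301  394^1078=1131  394^1079=185  394^1080=784  394^1081=701
  394^1082=563  394^1083=852  394^1084=744  394^1085=60  394^1086=380
  394^1087=856
Found 856 at exponent 1087.

1087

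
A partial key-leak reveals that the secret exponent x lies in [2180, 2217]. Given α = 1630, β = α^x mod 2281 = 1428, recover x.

2180

Compute 1630^2180 mod 2281 = 1428, then multiply by 1630 repeatedly:
  1630^2180=1428
Found 1428 at exponent 2180.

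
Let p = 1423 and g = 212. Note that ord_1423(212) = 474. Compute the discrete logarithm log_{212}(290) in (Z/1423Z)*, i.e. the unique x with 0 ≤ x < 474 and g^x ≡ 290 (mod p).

368

Baby-step giant-step with m = ceil(sqrt(474)) = 22.
Baby table (212^j mod 1423 for j=0..21):
  0:1  1:212  2:831  3:1143  4:406  5:692  6:135  7:160
  8:1191  9:621  10:736  11:925  12:1149  13:255  14:1409  15:1301
  16:1173  17:1074  18:8  19:273  20:956  21:606
Giant step factor: 212^(-22) ≡ 400 (mod 1423).
Scan 290·400^i mod 1423 for i = 0, 1, …:
  i=0: 290   i=1: 737   i=2: 239   i=3: 259
  i=4: 1144   i=5: 817   i=6: 933   i=7: 374
  i=8: 185   i=9: 4     …   i=15: 533
  i=16: 1173
Match at i=16, j=16: x = 16·22 + 16 = 368.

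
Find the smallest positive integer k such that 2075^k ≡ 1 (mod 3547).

3546

The order of 2075 must divide p − 1 = 3546 = 2 · 3^2 · 197.
Divisors: 1, 2, 3, 6, 9, 18, 197, 394, 591, 1182, 1773, 3546.
Check each in increasing order: 2075^1 ≡ 2075;  2075^2 ≡ 3114;  2075^3 ≡ 2463;  2075^6 ≡ 999;  2075^9 ≡ 2466;  2075^18 ≡ 1598;  2075^197 ≡ 1468;  2075^394 ≡ 1995;  2075^591 ≡ 2385;  2075^1182 ≡ 2384;  2075^1773 ≡ 3546;  2075^3546 ≡ 1.
Smallest exponent giving 1 is 3546.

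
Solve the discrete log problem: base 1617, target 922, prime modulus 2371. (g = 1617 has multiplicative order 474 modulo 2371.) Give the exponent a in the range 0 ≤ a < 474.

62

Baby-step giant-step with m = ceil(sqrt(474)) = 22.
Baby table (1617^j mod 2371 for j=0..21):
  0:1  1:1617  2:1847  3:1510  4:1911  5:674  6:1569  7:103
  8:581  9:561  10:1415  11:40  12:663  13:379  14:1125  15:568
  16:879  17:1114  18:1749  19:1901  20:1101  21:2067
Giant step factor: 1617^(-22) ≡ 695 (mod 2371).
Scan 922·695^i mod 2371 for i = 0, 1, …:
  i=0: 922   i=1: 620   i=2: 1749
Match at i=2, j=18: a = 2·22 + 18 = 62.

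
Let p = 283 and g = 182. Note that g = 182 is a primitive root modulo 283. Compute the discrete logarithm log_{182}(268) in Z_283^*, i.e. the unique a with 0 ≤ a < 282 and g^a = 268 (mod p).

225

Baby-step giant-step with m = ceil(sqrt(282)) = 17.
Baby table (182^j mod 283 for j=0..16):
  0:1  1:182  2:13  3:102  4:169  5:194  6:216  7:258
  8:261  9:241  10:280  11:20  12:244  13:260  14:59  15:267
  16:201
Giant step factor: 182^(-17) ≡ 200 (mod 283).
Scan 268·200^i mod 283 for i = 0, 1, …:
  i=0: 268   i=1: 113   i=2: 243   i=3: 207
  i=4: 82   i=5: 269   i=6: 30   i=7: 57
  i=8: 80   i=9: 152   i=10: 119   i=11: 28
  i=12: 223   i=13: 169
Match at i=13, j=4: a = 13·17 + 4 = 225.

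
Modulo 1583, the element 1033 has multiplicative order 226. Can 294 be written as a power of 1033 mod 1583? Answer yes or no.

294 ∈ ⟨1033⟩ iff 294^226 ≡ 1 (mod 1583), since |⟨1033⟩| = 226.
294^226 mod 1583 = 52.
Since 52 ≠ 1, 294 does not lie in the subgroup.

no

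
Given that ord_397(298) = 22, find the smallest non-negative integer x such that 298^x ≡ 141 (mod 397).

7

Successive powers of 298 modulo 397:
  298^0=1  298^1=298  298^2=273  298^3=366  298^4=290  298^5=271
  298^6=167  298^7=141
So 298^7 ≡ 141 (mod 397), giving x = 7.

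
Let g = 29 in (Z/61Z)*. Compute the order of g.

The order of 29 must divide p − 1 = 60 = 2^2 · 3 · 5.
Divisors: 1, 2, 3, 4, 5, 6, 10, 12, 15, 20, 30, 60.
Check each in increasing order: 29^1 ≡ 29;  29^2 ≡ 48;  29^3 ≡ 50;  29^4 ≡ 47;  29^5 ≡ 21;  29^6 ≡ 60;  29^10 ≡ 14;  29^12 ≡ 1.
Smallest exponent giving 1 is 12.

12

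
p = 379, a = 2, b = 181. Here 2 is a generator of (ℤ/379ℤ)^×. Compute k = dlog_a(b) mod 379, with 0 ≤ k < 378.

Baby-step giant-step with m = ceil(sqrt(378)) = 20.
Baby table (2^j mod 379 for j=0..19):
  0:1  1:2  2:4  3:8  4:16  5:32  6:64  7:128
  8:256  9:133  10:266  11:153  12:306  13:233  14:87  15:174
  16:348  17:317  18:255  19:131
Giant step factor: 2^(-20) ≡ 149 (mod 379).
Scan 181·149^i mod 379 for i = 0, 1, …:
  i=0: 181   i=1: 60   i=2: 223   i=3: 254
  i=4: 325   i=5: 292   i=6: 302   i=7: 276
  i=8: 192   i=9: 183     …   i=14: 201
  i=15: 8
Match at i=15, j=3: k = 15·20 + 3 = 303.

303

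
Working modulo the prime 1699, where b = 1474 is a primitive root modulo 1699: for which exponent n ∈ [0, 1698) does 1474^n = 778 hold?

Baby-step giant-step with m = ceil(sqrt(1698)) = 42.
Baby table (1474^j mod 1699 for j=0..41):
  0:1  1:1474  2:1354  3:1170  4:95  5:712  6:1205  7:715
  8:530  9:1379  10:642  11:1664  12:1079  13:182  14:1525  15:73
  16:565  17:300  18:460  19:139  20:1006  21:1316  22:1225  23:1312
  24:426  25:993  26:843  27:613  28:1393  29:890  30:232  31:469
  32:1512  33:1299  34:1652  35:381  36:924  37:1077  38:632  39:516
  40:1131  41:375
Giant step factor: 1474^(-42) ≡ 1111 (mod 1699).
Scan 778·1111^i mod 1699 for i = 0, 1, …:
  i=0: 778   i=1: 1266   i=2: 1453   i=3: 233
  i=4: 615   i=5: 267   i=6: 1011   i=7: 182
Match at i=7, j=13: n = 7·42 + 13 = 307.

307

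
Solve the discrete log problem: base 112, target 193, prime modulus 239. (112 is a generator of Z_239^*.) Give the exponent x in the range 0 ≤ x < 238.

Successive powers of 112 modulo 239:
  112^0=1  112^1=112  112^2=116  112^3=86  112^4=72  112^5=177
  112^6=226  112^7=217  112^8=165  112^9=77  112^10=20  112^11=89
  112^12=169  112^13=47  112^14=6  112^15=194  112^16=218  112^17=38
  112^18=193
So 112^18 ≡ 193 (mod 239), giving x = 18.

18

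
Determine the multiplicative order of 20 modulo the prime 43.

42

The order of 20 must divide p − 1 = 42 = 2 · 3 · 7.
Divisors: 1, 2, 3, 6, 7, 14, 21, 42.
Check each in increasing order: 20^1 ≡ 20;  20^2 ≡ 13;  20^3 ≡ 2;  20^6 ≡ 4;  20^7 ≡ 37;  20^14 ≡ 36;  20^21 ≡ 42;  20^42 ≡ 1.
Smallest exponent giving 1 is 42.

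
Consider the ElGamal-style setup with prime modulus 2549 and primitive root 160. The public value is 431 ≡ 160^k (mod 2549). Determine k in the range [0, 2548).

1778

Baby-step giant-step with m = ceil(sqrt(2548)) = 51.
Baby table (160^j mod 2549 for j=0..50):
  0:1  1:160  2:110  3:2306  4:1904  5:1309  6:422  7:1246
  8:538  9:1963  10:553  11:1814  12:2203  13:718  14:175  15:2510
  16:1407  17:808  18:1830  19:2214  20:2478  21:1385  22:2386  23:1959
  24:2462  25:1374  26:626  27:749  28:37  29:822  30:1521  31:1205
  32:1625  33:2  34:320  35:220  36:2063  37:1259  38:69  39:844
  40:2492  41:1076  42:1377  43:1106  44:1079  45:1857  46:1436  47:350
  48:2471  49:265  50:1616
Giant step factor: 160^(-51) ≡ 1902 (mod 2549).
Scan 431·1902^i mod 2549 for i = 0, 1, …:
  i=0: 431   i=1: 1533   i=2: 2259   i=3: 1553
  i=4: 2064   i=5: 268   i=6: 2485   i=7: 624
  i=8: 1563   i=9: 692     …   i=33: 739
  i=34: 1079
Match at i=34, j=44: k = 34·51 + 44 = 1778.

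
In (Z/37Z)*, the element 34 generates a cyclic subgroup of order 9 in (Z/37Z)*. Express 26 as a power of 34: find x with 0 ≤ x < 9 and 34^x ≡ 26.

Successive powers of 34 modulo 37:
  34^0=1  34^1=34  34^2=9  34^3=10  34^4=7  34^5=16
  34^6=26
So 34^6 ≡ 26 (mod 37), giving x = 6.

6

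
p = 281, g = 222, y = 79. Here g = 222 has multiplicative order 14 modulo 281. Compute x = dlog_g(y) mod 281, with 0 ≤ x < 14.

4

Successive powers of 222 modulo 281:
  222^0=1  222^1=222  222^2=109  222^3=32  222^4=79
So 222^4 ≡ 79 (mod 281), giving x = 4.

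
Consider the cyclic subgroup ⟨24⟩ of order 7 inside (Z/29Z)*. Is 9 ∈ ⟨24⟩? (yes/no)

⟨24⟩ has order 7; its elements mod 29 are {1, 7, 16, 20, 23, 24, 25}.
9 is not in this set.

no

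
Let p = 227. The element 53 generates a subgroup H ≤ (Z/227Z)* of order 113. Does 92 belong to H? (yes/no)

yes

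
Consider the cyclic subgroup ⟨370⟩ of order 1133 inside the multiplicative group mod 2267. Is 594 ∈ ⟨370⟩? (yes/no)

yes

594 ∈ ⟨370⟩ iff 594^1133 ≡ 1 (mod 2267), since |⟨370⟩| = 1133.
594^1133 mod 2267 = 1.
Since 1 = 1, 594 lies in the subgroup.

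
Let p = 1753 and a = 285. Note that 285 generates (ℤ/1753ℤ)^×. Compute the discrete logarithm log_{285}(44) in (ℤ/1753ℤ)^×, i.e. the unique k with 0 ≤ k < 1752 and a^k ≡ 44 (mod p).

Baby-step giant-step with m = ceil(sqrt(1752)) = 42.
Baby table (285^j mod 1753 for j=0..41):
  0:1  1:285  2:587  3:760  4:981  5:858  6:863  7:535
  8:1717  9:258  10:1657  11:688  12:1497  13:666  14:486  15:23
  16:1296  17:1230  18:1703  19:1527  20:451  21:566  22:34  23:925
  24:675  25:1298  26:47  27:1124  28:1294  29:660  30:529  31:7
  32:242  33:603  34:61  35:1608  36:747  37:782  38:239  39:1501
  40:53  41:1081
Giant step factor: 285^(-42) ≡ 1476 (mod 1753).
Scan 44·1476^i mod 1753 for i = 0, 1, …:
  i=0: 44   i=1: 83   i=2: 1551   i=3: 1611
  i=4: 768   i=5: 1130   i=6: 777   i=7: 390
  i=8: 656   i=9: 600     …   i=16: 856
  i=17: 1296
Match at i=17, j=16: k = 17·42 + 16 = 730.

730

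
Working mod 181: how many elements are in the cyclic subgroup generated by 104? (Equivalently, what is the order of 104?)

180

The order of 104 must divide p − 1 = 180 = 2^2 · 3^2 · 5.
Divisors: 1, 2, 3, 4, 5, 6, 9, 10, 12, 15, 18, 20, 30, 36, 45, 60, 90, 180.
Check each in increasing order: 104^1 ≡ 104;  104^2 ≡ 137;  104^3 ≡ 130;  104^4 ≡ 126;  104^5 ≡ 72;  104^6 ≡ 67;  104^9 ≡ 22;  104^10 ≡ 116;  104^12 ≡ 145;  104^15 ≡ 26;  104^18 ≡ 122;  104^20 ≡ 62;  104^30 ≡ 133;  104^36 ≡ 42;  104^45 ≡ 19;  104^60 ≡ 132;  104^90 ≡ 180;  104^180 ≡ 1.
Smallest exponent giving 1 is 180.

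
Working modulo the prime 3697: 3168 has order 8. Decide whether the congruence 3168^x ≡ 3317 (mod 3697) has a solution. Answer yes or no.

no

⟨3168⟩ has order 8; its elements mod 3697 are {1, 529, 615, 1131, 2566, 3082, 3168, 3696}.
3317 is not in this set.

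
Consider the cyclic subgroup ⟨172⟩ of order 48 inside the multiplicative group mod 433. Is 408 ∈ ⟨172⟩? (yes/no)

no

408 ∈ ⟨172⟩ iff 408^48 ≡ 1 (mod 433), since |⟨172⟩| = 48.
408^48 mod 433 = 417.
Since 417 ≠ 1, 408 does not lie in the subgroup.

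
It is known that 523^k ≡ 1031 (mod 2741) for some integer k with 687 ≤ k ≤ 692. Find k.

691

Compute 523^687 mod 2741 = 1800, then multiply by 523 repeatedly:
  523^687=1800  523^688=1237  523^689=75  523^690=851  523^691=1031
Found 1031 at exponent 691.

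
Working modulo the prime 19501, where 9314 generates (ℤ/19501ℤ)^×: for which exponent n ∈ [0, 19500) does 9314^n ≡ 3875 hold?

15806

Baby-step giant-step with m = ceil(sqrt(19500)) = 140.
Baby table (9314^j mod 19501 for j=0..139):
  0:1  1:9314  2:10148  3:16626  4:16624  5:17497  6:16702  7:2951
  8:8705  9:12713  10:18311  11:12409  12:14500  13:8575  14:10955  15:5638
  16:15640  17:17991  18:15582  19:4306  20:12028  21:15048  22:3385  23:14274
  24:9719  25:18625  26:11855  27:2808  28:2871  29:4623  30:414  31:14299
  32:8557  33:18812  34:17984  35:8887  36:11274  37:12652  38:15686  39:17413
  40:14366  41:8563  42:16193  43:868  44:11138  45:13513  46:628  47:18393
  48:15618  49:8093  50:6837  51:9053  52:16819  53:633  54:6460  55:7855
  56:13219  57:11953  58:18534  59:2824  60:15388  61:10983  62:12917  63:7269
  64:15495  65:13030  66:6697  67:11660  68:171  69:13113  70:19220  71:15401
  72:15059  73:8334  74:8896  75:17096  76:6479  77:9312  78:11021  79:15831
  80:2873  81:3750  82:1209  83:8549  84:2803  85:14804  86:12386  87:14789
  88:9183  89:18577  90:13306  91:3229  92:4364  93:6212  94:18602  95:12144
  96:3416  97:10493  98:12291  99:7504  100:672  101:18688  102:13607  103:18100
  104:16756  105:18382  106:10669  107:13471  108:18961  109:1698  110:19362  111:11921
  112:13001  113:9605  114:9883  115:5542  116:18542  117:18833  118:18568  119:7484
  120:9402  121:10738  122:12604  123:17137  124:17834  125:15859  126:10152  127:14880
  128:18214  129:5997  130:5194  131:14436  132:17010  133:5016  134:14129  135:4758
  136:9740  137:19209  138:10452  139:936
Giant step factor: 9314^(-140) ≡ 5726 (mod 19501).
Scan 3875·5726^i mod 19501 for i = 0, 1, …:
  i=0: 3875   i=1: 15613   i=2: 7454   i=3: 13416
  i=4: 5577   i=5: 10765   i=6: 17230   i=7: 3421
  i=8: 9642   i=9: 2761     …   i=111: 3966
  i=112: 10152
Match at i=112, j=126: n = 112·140 + 126 = 15806.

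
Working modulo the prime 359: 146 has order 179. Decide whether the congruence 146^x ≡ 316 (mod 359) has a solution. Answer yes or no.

yes

316 ∈ ⟨146⟩ iff 316^179 ≡ 1 (mod 359), since |⟨146⟩| = 179.
316^179 mod 359 = 1.
Since 1 = 1, 316 lies in the subgroup.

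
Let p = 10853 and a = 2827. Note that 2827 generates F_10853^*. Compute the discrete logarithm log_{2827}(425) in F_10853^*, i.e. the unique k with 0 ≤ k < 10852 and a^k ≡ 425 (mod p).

10797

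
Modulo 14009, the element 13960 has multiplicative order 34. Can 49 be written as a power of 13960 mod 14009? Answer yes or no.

yes

49 ∈ ⟨13960⟩ iff 49^34 ≡ 1 (mod 14009), since |⟨13960⟩| = 34.
49^34 mod 14009 = 1.
Since 1 = 1, 49 lies in the subgroup.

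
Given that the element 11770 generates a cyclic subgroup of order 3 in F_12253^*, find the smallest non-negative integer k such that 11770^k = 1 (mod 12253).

0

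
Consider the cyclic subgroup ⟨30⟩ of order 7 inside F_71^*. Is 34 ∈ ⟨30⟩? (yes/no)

no

⟨30⟩ has order 7; its elements mod 71 are {1, 20, 30, 32, 37, 45, 48}.
34 is not in this set.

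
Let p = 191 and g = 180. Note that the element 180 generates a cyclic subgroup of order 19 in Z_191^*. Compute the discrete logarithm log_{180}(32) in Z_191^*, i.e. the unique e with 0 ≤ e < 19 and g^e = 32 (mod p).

16

Successive powers of 180 modulo 191:
  180^0=1  180^1=180  180^2=121  180^3=6  180^4=125  180^5=153
  180^6=36  180^7=177  180^8=154  180^9=25  180^10=107  180^11=160
  180^12=150  180^13=69  180^14=5  180^15=136  180^16=32
So 180^16 ≡ 32 (mod 191), giving e = 16.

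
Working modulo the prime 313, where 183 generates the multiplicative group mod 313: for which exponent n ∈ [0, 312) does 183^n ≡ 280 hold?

96

Baby-step giant-step with m = ceil(sqrt(312)) = 18.
Baby table (183^j mod 313 for j=0..17):
  0:1  1:183  2:311  3:260  4:4  5:106  6:305  7:101
  8:16  9:111  10:281  11:91  12:64  13:131  14:185  15:51
  16:256  17:211
Giant step factor: 183^(-18) ≡ 162 (mod 313).
Scan 280·162^i mod 313 for i = 0, 1, …:
  i=0: 280   i=1: 288   i=2: 19   i=3: 261
  i=4: 27   i=5: 305
Match at i=5, j=6: n = 5·18 + 6 = 96.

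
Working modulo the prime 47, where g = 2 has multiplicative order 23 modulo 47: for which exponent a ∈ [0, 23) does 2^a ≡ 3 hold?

Successive powers of 2 modulo 47:
  2^0=1  2^1=2  2^2=4  2^3=8  2^4=16  2^5=32
  2^6=17  2^7=34  2^8=21  2^9=42  2^10=37  2^11=27
  2^12=7  2^13=14  2^14=28  2^15=9  2^16=18  2^17=36
  2^18=25  2^19=3
So 2^19 ≡ 3 (mod 47), giving a = 19.

19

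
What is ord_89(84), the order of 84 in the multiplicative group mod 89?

44

The order of 84 must divide p − 1 = 88 = 2^3 · 11.
Divisors: 1, 2, 4, 8, 11, 22, 44, 88.
Check each in increasing order: 84^1 ≡ 84;  84^2 ≡ 25;  84^4 ≡ 2;  84^8 ≡ 4;  84^11 ≡ 34;  84^22 ≡ 88;  84^44 ≡ 1.
Smallest exponent giving 1 is 44.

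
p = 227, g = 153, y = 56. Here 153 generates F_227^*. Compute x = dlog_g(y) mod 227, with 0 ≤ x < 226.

73

Baby-step giant-step with m = ceil(sqrt(226)) = 16.
Baby table (153^j mod 227 for j=0..15):
  0:1  1:153  2:28  3:198  4:103  5:96  6:160  7:191
  8:167  9:127  10:136  11:151  12:176  13:142  14:161  15:117
Giant step factor: 153^(-16) ≡ 78 (mod 227).
Scan 56·78^i mod 227 for i = 0, 1, …:
  i=0: 56   i=1: 55   i=2: 204   i=3: 22
  i=4: 127
Match at i=4, j=9: x = 4·16 + 9 = 73.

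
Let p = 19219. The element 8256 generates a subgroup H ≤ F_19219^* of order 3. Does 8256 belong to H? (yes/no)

yes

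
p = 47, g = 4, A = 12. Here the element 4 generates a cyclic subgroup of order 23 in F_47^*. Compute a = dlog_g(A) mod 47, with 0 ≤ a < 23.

22

Successive powers of 4 modulo 47:
  4^0=1  4^1=4  4^2=16  4^3=17  4^4=21  4^5=37
  4^6=7  4^7=28  4^8=18  4^9=25  4^10=6  4^11=24
  4^12=2  4^13=8  4^14=32  4^15=34  4^16=42  4^17=27
  4^18=14  4^19=9  4^20=36  4^21=3  4^22=12
So 4^22 ≡ 12 (mod 47), giving a = 22.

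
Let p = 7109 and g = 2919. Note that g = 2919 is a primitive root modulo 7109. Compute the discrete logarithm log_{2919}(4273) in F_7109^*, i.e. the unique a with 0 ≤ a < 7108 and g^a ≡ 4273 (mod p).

Baby-step giant-step with m = ceil(sqrt(7108)) = 85.
Baby table (2919^j mod 7109 for j=0..84):
  0:1  1:2919  2:3979  3:5704  4:698  5:4288  6:4832  7:352
  8:3792  9:135  10:3070  11:3990  12:2268  13:1813  14:3051  15:5401
  16:4866  17:72  18:4007  19:2128  20:5475  21:493  22:3049  23:6672
  24:4017  25:2882  26:2611  27:661  28:2920  29:6898  30:2574  31:6402
  32:4986  33:2011  34:5184  35:4144  36:3927  37:3205  38:7060  39:6258
  40:4081  41:4864  42:1343  43:3158  44:4938  45:4079  46:6135  47:494
  48:5968  49:3542  50:2612  51:3580  52:6899  53:5493  54:3272  55:3581
  56:2709  57:2363  58:1867  59:4279  60:6997  61:86  62:2219  63:962
  64:23  65:3156  66:6209  67:3230  68:1836  69:6207  70:4501  71:987
  72:1908  73:3105  74:6629  75:6462  76:2401  77:6154  78:6192  79:3370
  80:5283  81:1656  82:6853  83:6290  84:5072
Giant step factor: 2919^(-85) ≡ 1968 (mod 7109).
Scan 4273·1968^i mod 7109 for i = 0, 1, …:
  i=0: 4273   i=1: 6426   i=2: 6566   i=3: 4835
  i=4: 3438   i=5: 5325   i=6: 934   i=7: 3990
Match at i=7, j=11: a = 7·85 + 11 = 606.

606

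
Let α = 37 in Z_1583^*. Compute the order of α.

The order of 37 must divide p − 1 = 1582 = 2 · 7 · 113.
Divisors: 1, 2, 7, 14, 113, 226, 791, 1582.
Check each in increasing order: 37^1 ≡ 37;  37^2 ≡ 1369;  37^7 ≡ 333;  37^14 ≡ 79;  37^113 ≡ 1582;  37^226 ≡ 1.
Smallest exponent giving 1 is 226.

226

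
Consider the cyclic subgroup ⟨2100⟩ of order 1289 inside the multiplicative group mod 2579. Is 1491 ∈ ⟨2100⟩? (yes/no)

1491 ∈ ⟨2100⟩ iff 1491^1289 ≡ 1 (mod 2579), since |⟨2100⟩| = 1289.
1491^1289 mod 2579 = 1.
Since 1 = 1, 1491 lies in the subgroup.

yes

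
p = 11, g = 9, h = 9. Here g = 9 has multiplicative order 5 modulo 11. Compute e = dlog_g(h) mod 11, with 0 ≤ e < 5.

1

Successive powers of 9 modulo 11:
  9^0=1  9^1=9
So 9^1 ≡ 9 (mod 11), giving e = 1.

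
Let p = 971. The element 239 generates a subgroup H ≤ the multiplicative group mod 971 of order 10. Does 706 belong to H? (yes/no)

⟨239⟩ has order 10; its elements mod 971 are {1, 65, 168, 239, 341, 630, 732, 803, 906, 970}.
706 is not in this set.

no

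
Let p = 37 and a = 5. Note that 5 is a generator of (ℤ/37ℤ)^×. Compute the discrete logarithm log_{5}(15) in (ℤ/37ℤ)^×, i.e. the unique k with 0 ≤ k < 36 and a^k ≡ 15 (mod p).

Successive powers of 5 modulo 37:
  5^0=1  5^1=5  5^2=25  5^3=14  5^4=33  5^5=17
  5^6=11  5^7=18  5^8=16  5^9=6  5^10=30  5^11=2
  5^12=10  5^13=13  5^14=28  5^15=29  5^16=34  5^17=22
  5^18=36  5^19=32  5^20=12  5^21=23  5^22=4  5^23=20
  5^24=26  5^25=19  5^26=21  5^27=31  5^28=7  5^29=35
  5^30=27  5^31=24  5^32=9  5^33=8  5^34=3  5^35=15
So 5^35 ≡ 15 (mod 37), giving k = 35.

35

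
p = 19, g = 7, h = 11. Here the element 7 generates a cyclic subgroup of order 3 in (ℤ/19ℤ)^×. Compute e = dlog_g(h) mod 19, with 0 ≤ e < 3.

2

Successive powers of 7 modulo 19:
  7^0=1  7^1=7  7^2=11
So 7^2 ≡ 11 (mod 19), giving e = 2.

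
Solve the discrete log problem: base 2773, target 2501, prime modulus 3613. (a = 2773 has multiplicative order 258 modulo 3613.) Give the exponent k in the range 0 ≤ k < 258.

124

Baby-step giant-step with m = ceil(sqrt(258)) = 17.
Baby table (2773^j mod 3613 for j=0..16):
  0:1  1:2773  2:1065  3:1424  4:3356  5:2713  6:883  7:2558
  8:1015  9:68  10:688  11:160  12:2894  13:589  14:221  15:2236
  16:520
Giant step factor: 2773^(-17) ≡ 3119 (mod 3613).
Scan 2501·3119^i mod 3613 for i = 0, 1, …:
  i=0: 2501   i=1: 152   i=2: 785   i=3: 2414
  i=4: 3387   i=5: 3254   i=6: 309   i=7: 2713
Match at i=7, j=5: k = 7·17 + 5 = 124.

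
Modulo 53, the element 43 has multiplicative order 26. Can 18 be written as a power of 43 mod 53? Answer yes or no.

no

18 ∈ ⟨43⟩ iff 18^26 ≡ 1 (mod 53), since |⟨43⟩| = 26.
18^26 mod 53 = 52.
Since 52 ≠ 1, 18 does not lie in the subgroup.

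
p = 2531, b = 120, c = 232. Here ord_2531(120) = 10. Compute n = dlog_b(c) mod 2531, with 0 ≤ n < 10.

4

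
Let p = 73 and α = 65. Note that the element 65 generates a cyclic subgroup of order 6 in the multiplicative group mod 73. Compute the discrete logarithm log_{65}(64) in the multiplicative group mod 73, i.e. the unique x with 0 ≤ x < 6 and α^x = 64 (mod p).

Successive powers of 65 modulo 73:
  65^0=1  65^1=65  65^2=64
So 65^2 ≡ 64 (mod 73), giving x = 2.

2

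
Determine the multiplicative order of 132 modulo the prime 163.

The order of 132 must divide p − 1 = 162 = 2 · 3^4.
Divisors: 1, 2, 3, 6, 9, 18, 27, 54, 81, 162.
Check each in increasing order: 132^1 ≡ 132;  132^2 ≡ 146;  132^3 ≡ 38;  132^6 ≡ 140;  132^9 ≡ 104;  132^18 ≡ 58;  132^27 ≡ 1.
Smallest exponent giving 1 is 27.

27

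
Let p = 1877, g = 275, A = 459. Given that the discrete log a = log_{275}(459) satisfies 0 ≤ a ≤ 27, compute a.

Compute 275^0 mod 1877 = 1, then multiply by 275 repeatedly:
  275^0=1  275^1=275  275^2=545  275^3=1592  275^4=459
Found 459 at exponent 4.

4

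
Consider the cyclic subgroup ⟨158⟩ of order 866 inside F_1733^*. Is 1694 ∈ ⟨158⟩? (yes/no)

no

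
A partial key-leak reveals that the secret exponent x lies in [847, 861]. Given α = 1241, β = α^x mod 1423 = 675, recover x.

Compute 1241^847 mod 1423 = 416, then multiply by 1241 repeatedly:
  1241^847=416  1241^848=1130  1241^849=675
Found 675 at exponent 849.

849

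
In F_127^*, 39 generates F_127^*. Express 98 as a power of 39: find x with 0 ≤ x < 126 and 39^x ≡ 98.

100

Baby-step giant-step with m = ceil(sqrt(126)) = 12.
Baby table (39^j mod 127 for j=0..11):
  0:1  1:39  2:124  3:10  4:9  5:97  6:100  7:90
  8:81  9:111  10:11  11:48
Giant step factor: 39^(-12) ≡ 50 (mod 127).
Scan 98·50^i mod 127 for i = 0, 1, …:
  i=0: 98   i=1: 74   i=2: 17   i=3: 88
  i=4: 82   i=5: 36   i=6: 22   i=7: 84
  i=8: 9
Match at i=8, j=4: x = 8·12 + 4 = 100.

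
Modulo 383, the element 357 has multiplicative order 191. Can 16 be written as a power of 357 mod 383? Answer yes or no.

yes

16 ∈ ⟨357⟩ iff 16^191 ≡ 1 (mod 383), since |⟨357⟩| = 191.
16^191 mod 383 = 1.
Since 1 = 1, 16 lies in the subgroup.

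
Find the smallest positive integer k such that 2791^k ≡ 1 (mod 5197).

The order of 2791 must divide p − 1 = 5196 = 2^2 · 3 · 433.
Divisors: 1, 2, 3, 4, 6, 12, 433, 866, 1299, 1732, 2598, 5196.
Check each in increasing order: 2791^1 ≡ 2791;  2791^2 ≡ 4575;  2791^3 ≡ 4993;  2791^4 ≡ 2306;  2791^6 ≡ 40;  2791^12 ≡ 1600;  2791^433 ≡ 1969;  2791^866 ≡ 5196;  2791^1299 ≡ 3228;  2791^1732 ≡ 1.
Smallest exponent giving 1 is 1732.

1732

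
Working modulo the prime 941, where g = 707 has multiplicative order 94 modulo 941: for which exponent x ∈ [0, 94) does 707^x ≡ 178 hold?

Successive powers of 707 modulo 941:
  707^0=1  707^1=707  707^2=178
So 707^2 ≡ 178 (mod 941), giving x = 2.

2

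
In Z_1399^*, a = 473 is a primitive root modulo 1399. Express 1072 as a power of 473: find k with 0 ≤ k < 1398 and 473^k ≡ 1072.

Baby-step giant-step with m = ceil(sqrt(1398)) = 38.
Baby table (473^j mod 1399 for j=0..37):
  0:1  1:473  2:1288  3:659  4:1129  5:998  6:591  7:1142
  8:152  9:547  10:1315  11:839  12:930  13:604  14:296  15:108
  16:720  17:603  18:1222  19:219  20:61  21:873  22:224  23:1027
  24:318  25:721  26:1076  27:1111  28:878  29:1190  30:472  31:815
  32:770  33:470  34:1268  35:992  36:551  37:409
Giant step factor: 473^(-38) ≡ 1314 (mod 1399).
Scan 1072·1314^i mod 1399 for i = 0, 1, …:
  i=0: 1072   i=1: 1214   i=2: 336   i=3: 819
  i=4: 335   i=5: 904   i=6: 105   i=7: 868
  i=8: 367   i=9: 982   i=10: 470
Match at i=10, j=33: k = 10·38 + 33 = 413.

413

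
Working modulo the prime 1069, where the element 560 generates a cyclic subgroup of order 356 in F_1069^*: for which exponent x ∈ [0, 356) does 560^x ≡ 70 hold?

Baby-step giant-step with m = ceil(sqrt(356)) = 19.
Baby table (560^j mod 1069 for j=0..18):
  0:1  1:560  2:383  3:680  4:236  5:673  6:592  7:130
  8:108  9:616  10:742  11:748  12:901  13:1061  14:865  15:143
  16:974  17:250  18:1030
Giant step factor: 560^(-19) ≡ 904 (mod 1069).
Scan 70·904^i mod 1069 for i = 0, 1, …:
  i=0: 70   i=1: 209   i=2: 792   i=3: 807
  i=4: 470   i=5: 487   i=6: 889   i=7: 837
  i=8: 865
Match at i=8, j=14: x = 8·19 + 14 = 166.

166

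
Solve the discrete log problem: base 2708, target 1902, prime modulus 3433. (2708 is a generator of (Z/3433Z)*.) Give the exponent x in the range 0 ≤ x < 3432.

Baby-step giant-step with m = ceil(sqrt(3432)) = 59.
Baby table (2708^j mod 3433 for j=0..58):
  0:1  1:2708  2:376  3:2040  4:623  5:1481  6:804  7:710
  8:200  9:2619  10:3107  11:2906  12:1012  13:962  14:2882  15:1247
  16:2237  17:1984  18:27  19:1023  20:3286  21:152  22:3089  23:2224
  24:1110  25:2005  26:1967  27:2053  28:1497  29:2936  30:3293  31:1943
  32:2288  33:2772  34:2038  35:2073  36:729  37:157  38:2897  39:671
  40:1011  41:1687  42:2506  43:2640  44:1614  45:503  46:2656  47:313
  48:3086  49:966  50:3415  51:2751  52:98  53:1043  54:2518  55:806
  56:2693  57:952  58:3266
Giant step factor: 2708^(-59) ≡ 2474 (mod 3433).
Scan 1902·2474^i mod 3433 for i = 0, 1, …:
  i=0: 1902   i=1: 2338   i=2: 3040   i=3: 2690
  i=4: 1906   i=5: 1935   i=6: 1588   i=7: 1360
  i=8: 300   i=9: 672     …   i=35: 3210
  i=36: 1011
Match at i=36, j=40: x = 36·59 + 40 = 2164.

2164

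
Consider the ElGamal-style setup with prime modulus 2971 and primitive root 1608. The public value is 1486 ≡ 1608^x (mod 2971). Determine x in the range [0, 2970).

513

Baby-step giant-step with m = ceil(sqrt(2970)) = 55.
Baby table (1608^j mod 2971 for j=0..54):
  0:1  1:1608  2:894  3:2559  4:37  5:76  6:397  7:2582
  8:1369  9:2812  10:2805  11:462  12:146  13:59  14:2771  15:2239
  16:2431  17:2183  18:1513  19:2626  20:817  21:554  22:2503  23:2090
  24:519  25:2672  26:510  27:84  28:1377  29:821  30:1044  31:137
  32:442  33:667  34:5  35:2098  36:1499  37:911  38:185  39:380
  40:1985  41:1026  42:903  43:2176  44:2141  45:2310  46:730  47:295
  48:1971  49:2282  50:271  51:2002  52:1623  53:1246  54:1114
Giant step factor: 1608^(-55) ≡ 2498 (mod 2971).
Scan 1486·2498^i mod 2971 for i = 0, 1, …:
  i=0: 1486   i=1: 1249   i=2: 452   i=3: 116
  i=4: 1581   i=5: 879   i=6: 173   i=7: 1359
  i=8: 1900   i=9: 1513
Match at i=9, j=18: x = 9·55 + 18 = 513.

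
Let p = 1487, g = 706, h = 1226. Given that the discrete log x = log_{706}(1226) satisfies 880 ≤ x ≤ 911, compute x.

902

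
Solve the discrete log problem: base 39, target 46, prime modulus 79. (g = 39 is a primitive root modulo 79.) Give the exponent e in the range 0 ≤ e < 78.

Successive powers of 39 modulo 79:
  39^0=1  39^1=39  39^2=20  39^3=69  39^4=5  39^5=37
  39^6=21  39^7=29  39^8=25  39^9=27  39^10=26  39^11=66
  39^12=46
So 39^12 ≡ 46 (mod 79), giving e = 12.

12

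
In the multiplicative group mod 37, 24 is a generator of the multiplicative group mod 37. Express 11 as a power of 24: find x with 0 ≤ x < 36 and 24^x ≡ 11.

Successive powers of 24 modulo 37:
  24^0=1  24^1=24  24^2=21  24^3=23  24^4=34  24^5=2
  24^6=11
So 24^6 ≡ 11 (mod 37), giving x = 6.

6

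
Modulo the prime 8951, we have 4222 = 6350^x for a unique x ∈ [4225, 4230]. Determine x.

4225

Compute 6350^4225 mod 8951 = 4222, then multiply by 6350 repeatedly:
  6350^4225=4222
Found 4222 at exponent 4225.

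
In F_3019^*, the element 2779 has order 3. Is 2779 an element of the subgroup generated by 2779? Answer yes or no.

⟨2779⟩ has order 3; its elements mod 3019 are {1, 239, 2779}.
2779 is in this set.

yes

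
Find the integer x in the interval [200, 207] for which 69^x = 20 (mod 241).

Compute 69^200 mod 241 = 16, then multiply by 69 repeatedly:
  69^200=16  69^201=140  69^202=20
Found 20 at exponent 202.

202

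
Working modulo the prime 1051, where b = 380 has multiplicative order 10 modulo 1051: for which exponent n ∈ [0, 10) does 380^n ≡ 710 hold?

8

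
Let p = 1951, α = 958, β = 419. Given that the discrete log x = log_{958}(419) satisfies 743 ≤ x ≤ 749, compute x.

Compute 958^743 mod 1951 = 1463, then multiply by 958 repeatedly:
  958^743=1463  958^744=736  958^745=777  958^746=1035  958^747=422
  958^748=419
Found 419 at exponent 748.

748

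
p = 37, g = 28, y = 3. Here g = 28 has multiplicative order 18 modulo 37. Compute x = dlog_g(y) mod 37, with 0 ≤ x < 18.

5

Successive powers of 28 modulo 37:
  28^0=1  28^1=28  28^2=7  28^3=11  28^4=12  28^5=3
So 28^5 ≡ 3 (mod 37), giving x = 5.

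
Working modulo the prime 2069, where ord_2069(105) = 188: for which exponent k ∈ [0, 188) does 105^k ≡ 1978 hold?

Baby-step giant-step with m = ceil(sqrt(188)) = 14.
Baby table (105^j mod 2069 for j=0..13):
  0:1  1:105  2:680  3:1054  4:1013  5:846  6:1932  7:98
  8:2014  9:432  10:1911  11:2031  12:148  13:1057
Giant step factor: 105^(-14) ≡ 927 (mod 2069).
Scan 1978·927^i mod 2069 for i = 0, 1, …:
  i=0: 1978   i=1: 472   i=2: 985   i=3: 666
  i=4: 820   i=5: 817   i=6: 105
Match at i=6, j=1: k = 6·14 + 1 = 85.

85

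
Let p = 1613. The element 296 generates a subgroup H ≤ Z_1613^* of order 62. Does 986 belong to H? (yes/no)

no

986 ∈ ⟨296⟩ iff 986^62 ≡ 1 (mod 1613), since |⟨296⟩| = 62.
986^62 mod 1613 = 589.
Since 589 ≠ 1, 986 does not lie in the subgroup.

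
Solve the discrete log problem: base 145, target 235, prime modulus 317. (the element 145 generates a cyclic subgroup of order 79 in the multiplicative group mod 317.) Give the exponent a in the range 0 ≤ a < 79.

33

Baby-step giant-step with m = ceil(sqrt(79)) = 9.
Baby table (145^j mod 317 for j=0..8):
  0:1  1:145  2:103  3:36  4:148  5:221  6:28  7:256
  8:31
Giant step factor: 145^(-9) ≡ 89 (mod 317).
Scan 235·89^i mod 317 for i = 0, 1, …:
  i=0: 235   i=1: 310   i=2: 11   i=3: 28
Match at i=3, j=6: a = 3·9 + 6 = 33.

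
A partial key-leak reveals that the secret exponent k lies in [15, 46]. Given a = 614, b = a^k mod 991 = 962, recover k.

Compute 614^15 mod 991 = 411, then multiply by 614 repeatedly:
  614^15=411  614^16=640  614^17=524  614^18=652  614^19=955
  614^20=689  614^21=880  614^22=225  614^23=401  614^24=446
  614^25=328  614^26=219  614^27=681  614^28=923  614^29=861
  614^30=451  614^31=425  614^32=317  614^33=402  614^34=69
  614^35=744  614^36=956  614^37=312  614^38=305  614^39=962
Found 962 at exponent 39.

39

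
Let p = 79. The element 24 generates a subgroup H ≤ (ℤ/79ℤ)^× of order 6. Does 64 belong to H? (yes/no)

⟨24⟩ has order 6; its elements mod 79 are {1, 23, 24, 55, 56, 78}.
64 is not in this set.

no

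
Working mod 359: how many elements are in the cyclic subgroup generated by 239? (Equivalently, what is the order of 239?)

The order of 239 must divide p − 1 = 358 = 2 · 179.
Divisors: 1, 2, 179, 358.
Check each in increasing order: 239^1 ≡ 239;  239^2 ≡ 40;  239^179 ≡ 358;  239^358 ≡ 1.
Smallest exponent giving 1 is 358.

358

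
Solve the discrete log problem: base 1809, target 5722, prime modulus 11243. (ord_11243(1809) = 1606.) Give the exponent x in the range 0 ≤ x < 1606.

130

Baby-step giant-step with m = ceil(sqrt(1606)) = 41.
Baby table (1809^j mod 11243 for j=0..40):
  0:1  1:1809  2:768  3:6423  4:5188  5:8430  6:4362  7:9515
  8:10845  9:10813  10:9140  11:7050  12:3888  13:6517  14:6589  15:1921
  16:1002  17:2495  18:5012  19:4850  20:4110  21:3367  22:8440  23:11209
  24:5952  25:7617  26:6478  27:3496  28:5698  29:9094  30:2537  31:2289
  32:3377  33:4044  34:7646  35:2724  36:3282  37:834  38:2144  39:10904
  40:5114
Giant step factor: 1809^(-41) ≡ 727 (mod 11243).
Scan 5722·727^i mod 11243 for i = 0, 1, …:
  i=0: 5722   i=1: 11227   i=2: 10854   i=3: 9515
Match at i=3, j=7: x = 3·41 + 7 = 130.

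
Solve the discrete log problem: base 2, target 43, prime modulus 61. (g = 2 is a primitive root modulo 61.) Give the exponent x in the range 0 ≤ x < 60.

Baby-step giant-step with m = ceil(sqrt(60)) = 8.
Baby table (2^j mod 61 for j=0..7):
  0:1  1:2  2:4  3:8  4:16  5:32  6:3  7:6
Giant step factor: 2^(-8) ≡ 56 (mod 61).
Scan 43·56^i mod 61 for i = 0, 1, …:
  i=0: 43   i=1: 29   i=2: 38   i=3: 54
  i=4: 35   i=5: 8
Match at i=5, j=3: x = 5·8 + 3 = 43.

43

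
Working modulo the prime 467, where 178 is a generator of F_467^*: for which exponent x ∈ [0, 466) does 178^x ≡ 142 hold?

161

Baby-step giant-step with m = ceil(sqrt(466)) = 22.
Baby table (178^j mod 467 for j=0..21):
  0:1  1:178  2:395  3:260  4:47  5:427  6:352  7:78
  8:341  9:455  10:199  11:397  12:149  13:370  14:13  15:446
  16:465  17:111  18:144  19:414  20:373  21:80
Giant step factor: 178^(-22) ≡ 400 (mod 467).
Scan 142·400^i mod 467 for i = 0, 1, …:
  i=0: 142   i=1: 293   i=2: 450   i=3: 205
  i=4: 275   i=5: 255   i=6: 194   i=7: 78
Match at i=7, j=7: x = 7·22 + 7 = 161.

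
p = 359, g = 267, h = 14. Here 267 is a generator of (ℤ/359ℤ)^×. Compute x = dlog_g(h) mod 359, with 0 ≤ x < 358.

61

Baby-step giant-step with m = ceil(sqrt(358)) = 19.
Baby table (267^j mod 359 for j=0..18):
  0:1  1:267  2:207  3:342  4:128  5:71  6:289  7:337
  8:229  9:113  10:15  11:56  12:233  13:104  14:125  15:347
  16:27  17:29  18:204
Giant step factor: 267^(-19) ≡ 140 (mod 359).
Scan 14·140^i mod 359 for i = 0, 1, …:
  i=0: 14   i=1: 165   i=2: 124   i=3: 128
Match at i=3, j=4: x = 3·19 + 4 = 61.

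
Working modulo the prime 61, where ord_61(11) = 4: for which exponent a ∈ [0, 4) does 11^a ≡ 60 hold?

Successive powers of 11 modulo 61:
  11^0=1  11^1=11  11^2=60
So 11^2 ≡ 60 (mod 61), giving a = 2.

2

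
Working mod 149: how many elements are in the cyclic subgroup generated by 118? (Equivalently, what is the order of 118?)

74

The order of 118 must divide p − 1 = 148 = 2^2 · 37.
Divisors: 1, 2, 4, 37, 74, 148.
Check each in increasing order: 118^1 ≡ 118;  118^2 ≡ 67;  118^4 ≡ 19;  118^37 ≡ 148;  118^74 ≡ 1.
Smallest exponent giving 1 is 74.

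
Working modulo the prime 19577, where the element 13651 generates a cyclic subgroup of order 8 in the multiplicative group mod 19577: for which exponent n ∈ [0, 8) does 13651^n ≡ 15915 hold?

2

Successive powers of 13651 modulo 19577:
  13651^0=1  13651^1=13651  13651^2=15915
So 13651^2 ≡ 15915 (mod 19577), giving n = 2.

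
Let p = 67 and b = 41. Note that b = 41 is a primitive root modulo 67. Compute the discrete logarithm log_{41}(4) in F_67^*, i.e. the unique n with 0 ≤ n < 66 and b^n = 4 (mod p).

10

Successive powers of 41 modulo 67:
  41^0=1  41^1=41  41^2=6  41^3=45  41^4=36  41^5=2
  41^6=15  41^7=12  41^8=23  41^9=5  41^10=4
So 41^10 ≡ 4 (mod 67), giving n = 10.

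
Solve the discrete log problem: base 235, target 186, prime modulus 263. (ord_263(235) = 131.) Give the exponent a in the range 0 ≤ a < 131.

97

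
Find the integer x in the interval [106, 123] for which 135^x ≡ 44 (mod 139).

108

Compute 135^106 mod 139 = 107, then multiply by 135 repeatedly:
  135^106=107  135^107=128  135^108=44
Found 44 at exponent 108.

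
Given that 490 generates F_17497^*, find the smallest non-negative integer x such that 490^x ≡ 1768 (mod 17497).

Baby-step giant-step with m = ceil(sqrt(17496)) = 133.
Baby table (490^j mod 17497 for j=0..132):
  0:1  1:490  2:12639  3:16669  4:14208  5:15611  6:3201  7:11257
  8:4375  9:9116  10:5105  11:16876  12:10656  13:7334  14:6775  15:12817
  16:16404  17:6837  18:8203  19:12657  20:7992  21:14249  22:707  23:13987
  24:12303  25:9502  26:1778  27:13867  28:5994  29:15061  30:13653  31:6116
  32:4853  33:15875  34:10082  35:6026  36:13244  37:15670  38:14614  39:4587
  40:8014  41:7532  42:16310  43:13268  44:9933  45:3004  46:2212  47:16563
  48:14759  49:5649  50:3484  51:9951  52:11824  53:2253  54:1659  55:8048
  56:6695  57:8611  58:2613  59:3089  60:8868  61:6064  62:14367  63:6036
  64:647  65:2084  66:6334  67:6691  68:6651  69:4548  70:6401  71:4527
  72:13608  73:1563  74:13499  75:644  76:614  77:3411  78:9175  79:16518
  80:10206  81:14295  82:5750  83:483  84:9209  85:15681  86:2507  87:3640
  88:16403  89:6347  90:13061  91:13485  92:11281  93:16135  94:15003  95:2730
  96:7928  97:386  98:14170  99:14488  100:12835  101:7727  102:6878  103:10796
  104:5946  105:9038  106:1879  107:10866  108:5252  109:1421  110:13907  111:8097
  112:13208  113:15527  114:14532  115:16898  116:3939  117:5440  118:6056  119:10447
  120:9906  121:7271  122:10899  123:3925  124:16077  125:4080  126:4542  127:3461
  128:16178  129:1079  130:3800  131:7318  132:16432
Giant step factor: 490^(-133) ≡ 5758 (mod 17497).
Scan 1768·5758^i mod 17497 for i = 0, 1, …:
  i=0: 1768   i=1: 14387   i=2: 9548   i=3: 1810
  i=4: 11265   i=5: 2491   i=6: 13135   i=7: 9296
  i=8: 3045   i=9: 1116     …   i=83: 14020
  i=84: 13499
Match at i=84, j=74: x = 84·133 + 74 = 11246.

11246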